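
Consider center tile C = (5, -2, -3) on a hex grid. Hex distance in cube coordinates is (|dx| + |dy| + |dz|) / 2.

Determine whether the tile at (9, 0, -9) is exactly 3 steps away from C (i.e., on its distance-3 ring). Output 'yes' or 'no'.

|px - cx| = |9 - 5| = 4
|py - cy| = |0 - (-2)| = 2
|pz - cz| = |-9 - (-3)| = 6
distance = (4+2+6)/2 = 12/2 = 6
radius = 3; distance != radius -> no

Answer: no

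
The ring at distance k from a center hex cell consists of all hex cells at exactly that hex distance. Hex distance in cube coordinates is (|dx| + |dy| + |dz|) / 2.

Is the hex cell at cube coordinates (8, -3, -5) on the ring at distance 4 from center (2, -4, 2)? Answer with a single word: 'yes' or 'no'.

|px - cx| = |8 - 2| = 6
|py - cy| = |-3 - (-4)| = 1
|pz - cz| = |-5 - 2| = 7
distance = (6+1+7)/2 = 14/2 = 7
radius = 4; distance != radius -> no

Answer: no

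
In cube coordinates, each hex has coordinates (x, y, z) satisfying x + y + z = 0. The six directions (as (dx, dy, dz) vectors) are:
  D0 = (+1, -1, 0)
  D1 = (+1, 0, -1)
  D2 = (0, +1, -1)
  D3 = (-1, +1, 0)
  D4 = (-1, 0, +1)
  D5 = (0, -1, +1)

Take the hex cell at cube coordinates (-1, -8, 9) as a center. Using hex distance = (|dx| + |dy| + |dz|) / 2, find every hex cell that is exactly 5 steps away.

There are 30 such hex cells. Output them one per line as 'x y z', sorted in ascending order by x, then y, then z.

Walk ring at distance 5 from (-1, -8, 9):
Start at center + D4*5 = (-6, -8, 14)
  hex 0: (-6, -8, 14)
  hex 1: (-5, -9, 14)
  hex 2: (-4, -10, 14)
  hex 3: (-3, -11, 14)
  hex 4: (-2, -12, 14)
  hex 5: (-1, -13, 14)
  hex 6: (0, -13, 13)
  hex 7: (1, -13, 12)
  hex 8: (2, -13, 11)
  hex 9: (3, -13, 10)
  hex 10: (4, -13, 9)
  hex 11: (4, -12, 8)
  hex 12: (4, -11, 7)
  hex 13: (4, -10, 6)
  hex 14: (4, -9, 5)
  hex 15: (4, -8, 4)
  hex 16: (3, -7, 4)
  hex 17: (2, -6, 4)
  hex 18: (1, -5, 4)
  hex 19: (0, -4, 4)
  hex 20: (-1, -3, 4)
  hex 21: (-2, -3, 5)
  hex 22: (-3, -3, 6)
  hex 23: (-4, -3, 7)
  hex 24: (-5, -3, 8)
  hex 25: (-6, -3, 9)
  hex 26: (-6, -4, 10)
  hex 27: (-6, -5, 11)
  hex 28: (-6, -6, 12)
  hex 29: (-6, -7, 13)
Sorted: 30 hexes.

Answer: -6 -8 14
-6 -7 13
-6 -6 12
-6 -5 11
-6 -4 10
-6 -3 9
-5 -9 14
-5 -3 8
-4 -10 14
-4 -3 7
-3 -11 14
-3 -3 6
-2 -12 14
-2 -3 5
-1 -13 14
-1 -3 4
0 -13 13
0 -4 4
1 -13 12
1 -5 4
2 -13 11
2 -6 4
3 -13 10
3 -7 4
4 -13 9
4 -12 8
4 -11 7
4 -10 6
4 -9 5
4 -8 4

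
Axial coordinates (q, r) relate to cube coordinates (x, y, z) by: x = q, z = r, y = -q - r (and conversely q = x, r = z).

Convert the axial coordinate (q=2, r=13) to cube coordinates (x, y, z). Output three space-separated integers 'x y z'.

x = q = 2
z = r = 13
y = -x - z = -(2) - (13) = -15

Answer: 2 -15 13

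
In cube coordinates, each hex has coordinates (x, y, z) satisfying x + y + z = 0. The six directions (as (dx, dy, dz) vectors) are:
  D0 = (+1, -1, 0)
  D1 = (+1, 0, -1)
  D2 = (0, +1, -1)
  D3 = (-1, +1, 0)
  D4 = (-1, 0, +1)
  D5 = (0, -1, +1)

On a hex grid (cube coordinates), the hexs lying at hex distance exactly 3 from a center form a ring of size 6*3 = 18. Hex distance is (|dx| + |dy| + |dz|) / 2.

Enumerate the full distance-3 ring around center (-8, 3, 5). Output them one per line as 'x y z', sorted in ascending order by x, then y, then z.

Walk ring at distance 3 from (-8, 3, 5):
Start at center + D4*3 = (-11, 3, 8)
  hex 0: (-11, 3, 8)
  hex 1: (-10, 2, 8)
  hex 2: (-9, 1, 8)
  hex 3: (-8, 0, 8)
  hex 4: (-7, 0, 7)
  hex 5: (-6, 0, 6)
  hex 6: (-5, 0, 5)
  hex 7: (-5, 1, 4)
  hex 8: (-5, 2, 3)
  hex 9: (-5, 3, 2)
  hex 10: (-6, 4, 2)
  hex 11: (-7, 5, 2)
  hex 12: (-8, 6, 2)
  hex 13: (-9, 6, 3)
  hex 14: (-10, 6, 4)
  hex 15: (-11, 6, 5)
  hex 16: (-11, 5, 6)
  hex 17: (-11, 4, 7)
Sorted: 18 hexes.

Answer: -11 3 8
-11 4 7
-11 5 6
-11 6 5
-10 2 8
-10 6 4
-9 1 8
-9 6 3
-8 0 8
-8 6 2
-7 0 7
-7 5 2
-6 0 6
-6 4 2
-5 0 5
-5 1 4
-5 2 3
-5 3 2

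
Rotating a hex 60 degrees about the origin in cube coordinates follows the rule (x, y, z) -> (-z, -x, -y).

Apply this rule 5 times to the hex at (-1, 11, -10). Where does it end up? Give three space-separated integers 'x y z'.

Answer: -11 10 1

Derivation:
Start: (-1, 11, -10)
Step 1: (-1, 11, -10) -> (-(-10), -(-1), -(11)) = (10, 1, -11)
Step 2: (10, 1, -11) -> (-(-11), -(10), -(1)) = (11, -10, -1)
Step 3: (11, -10, -1) -> (-(-1), -(11), -(-10)) = (1, -11, 10)
Step 4: (1, -11, 10) -> (-(10), -(1), -(-11)) = (-10, -1, 11)
Step 5: (-10, -1, 11) -> (-(11), -(-10), -(-1)) = (-11, 10, 1)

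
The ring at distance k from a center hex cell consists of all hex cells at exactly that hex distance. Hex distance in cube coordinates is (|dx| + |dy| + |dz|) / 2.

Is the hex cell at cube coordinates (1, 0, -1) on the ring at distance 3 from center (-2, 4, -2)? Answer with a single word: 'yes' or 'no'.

|px - cx| = |1 - (-2)| = 3
|py - cy| = |0 - 4| = 4
|pz - cz| = |-1 - (-2)| = 1
distance = (3+4+1)/2 = 8/2 = 4
radius = 3; distance != radius -> no

Answer: no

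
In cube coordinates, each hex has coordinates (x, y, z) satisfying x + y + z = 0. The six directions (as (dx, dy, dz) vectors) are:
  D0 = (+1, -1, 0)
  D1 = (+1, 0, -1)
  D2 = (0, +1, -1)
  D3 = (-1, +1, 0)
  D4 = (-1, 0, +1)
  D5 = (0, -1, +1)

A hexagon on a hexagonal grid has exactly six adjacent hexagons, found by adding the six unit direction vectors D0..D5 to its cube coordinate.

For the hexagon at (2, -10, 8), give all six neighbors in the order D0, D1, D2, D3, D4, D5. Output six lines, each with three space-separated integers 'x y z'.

Center: (2, -10, 8). Add each direction:
  D0: (2, -10, 8) + (1, -1, 0) = (3, -11, 8)
  D1: (2, -10, 8) + (1, 0, -1) = (3, -10, 7)
  D2: (2, -10, 8) + (0, 1, -1) = (2, -9, 7)
  D3: (2, -10, 8) + (-1, 1, 0) = (1, -9, 8)
  D4: (2, -10, 8) + (-1, 0, 1) = (1, -10, 9)
  D5: (2, -10, 8) + (0, -1, 1) = (2, -11, 9)

Answer: 3 -11 8
3 -10 7
2 -9 7
1 -9 8
1 -10 9
2 -11 9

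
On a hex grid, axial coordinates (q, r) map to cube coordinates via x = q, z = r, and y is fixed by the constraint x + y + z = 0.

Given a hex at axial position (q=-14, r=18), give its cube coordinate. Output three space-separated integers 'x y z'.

x = q = -14
z = r = 18
y = -x - z = -(-14) - (18) = -4

Answer: -14 -4 18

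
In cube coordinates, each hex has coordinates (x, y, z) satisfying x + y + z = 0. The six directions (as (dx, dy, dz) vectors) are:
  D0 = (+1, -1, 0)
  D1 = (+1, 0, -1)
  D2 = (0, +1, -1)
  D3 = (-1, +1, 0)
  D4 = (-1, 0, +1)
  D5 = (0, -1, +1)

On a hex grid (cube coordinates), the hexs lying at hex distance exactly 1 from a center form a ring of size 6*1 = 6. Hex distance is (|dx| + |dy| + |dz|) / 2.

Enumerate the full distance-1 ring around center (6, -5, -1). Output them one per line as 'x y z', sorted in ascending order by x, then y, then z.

Answer: 5 -5 0
5 -4 -1
6 -6 0
6 -4 -2
7 -6 -1
7 -5 -2

Derivation:
Walk ring at distance 1 from (6, -5, -1):
Start at center + D4*1 = (5, -5, 0)
  hex 0: (5, -5, 0)
  hex 1: (6, -6, 0)
  hex 2: (7, -6, -1)
  hex 3: (7, -5, -2)
  hex 4: (6, -4, -2)
  hex 5: (5, -4, -1)
Sorted: 6 hexes.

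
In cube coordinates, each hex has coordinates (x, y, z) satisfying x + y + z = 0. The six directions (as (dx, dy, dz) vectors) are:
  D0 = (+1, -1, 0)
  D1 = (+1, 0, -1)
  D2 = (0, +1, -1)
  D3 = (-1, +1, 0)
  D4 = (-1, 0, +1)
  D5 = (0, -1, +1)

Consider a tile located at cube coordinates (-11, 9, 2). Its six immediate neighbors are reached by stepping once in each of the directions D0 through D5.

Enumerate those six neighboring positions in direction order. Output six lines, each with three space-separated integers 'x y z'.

Center: (-11, 9, 2). Add each direction:
  D0: (-11, 9, 2) + (1, -1, 0) = (-10, 8, 2)
  D1: (-11, 9, 2) + (1, 0, -1) = (-10, 9, 1)
  D2: (-11, 9, 2) + (0, 1, -1) = (-11, 10, 1)
  D3: (-11, 9, 2) + (-1, 1, 0) = (-12, 10, 2)
  D4: (-11, 9, 2) + (-1, 0, 1) = (-12, 9, 3)
  D5: (-11, 9, 2) + (0, -1, 1) = (-11, 8, 3)

Answer: -10 8 2
-10 9 1
-11 10 1
-12 10 2
-12 9 3
-11 8 3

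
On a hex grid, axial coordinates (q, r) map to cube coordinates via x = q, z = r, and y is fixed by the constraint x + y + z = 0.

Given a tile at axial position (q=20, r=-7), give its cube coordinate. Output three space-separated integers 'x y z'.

Answer: 20 -13 -7

Derivation:
x = q = 20
z = r = -7
y = -x - z = -(20) - (-7) = -13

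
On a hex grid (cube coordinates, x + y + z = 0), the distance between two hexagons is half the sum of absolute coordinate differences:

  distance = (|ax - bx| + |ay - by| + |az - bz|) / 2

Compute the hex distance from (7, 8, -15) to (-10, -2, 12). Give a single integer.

Answer: 27

Derivation:
|ax - bx| = |7 - (-10)| = 17
|ay - by| = |8 - (-2)| = 10
|az - bz| = |-15 - 12| = 27
distance = (17 + 10 + 27) / 2 = 54 / 2 = 27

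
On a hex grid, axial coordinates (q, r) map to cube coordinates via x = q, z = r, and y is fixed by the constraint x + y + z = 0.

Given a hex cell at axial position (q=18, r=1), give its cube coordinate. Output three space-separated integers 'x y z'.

x = q = 18
z = r = 1
y = -x - z = -(18) - (1) = -19

Answer: 18 -19 1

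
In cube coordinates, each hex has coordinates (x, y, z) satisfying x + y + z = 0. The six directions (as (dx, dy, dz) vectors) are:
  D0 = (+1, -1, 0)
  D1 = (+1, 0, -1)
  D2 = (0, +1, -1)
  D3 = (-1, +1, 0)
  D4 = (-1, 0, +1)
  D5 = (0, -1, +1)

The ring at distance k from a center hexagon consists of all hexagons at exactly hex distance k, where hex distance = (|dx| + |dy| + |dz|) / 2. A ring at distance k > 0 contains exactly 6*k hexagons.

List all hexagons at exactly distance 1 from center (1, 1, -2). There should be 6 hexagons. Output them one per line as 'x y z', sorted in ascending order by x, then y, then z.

Answer: 0 1 -1
0 2 -2
1 0 -1
1 2 -3
2 0 -2
2 1 -3

Derivation:
Walk ring at distance 1 from (1, 1, -2):
Start at center + D4*1 = (0, 1, -1)
  hex 0: (0, 1, -1)
  hex 1: (1, 0, -1)
  hex 2: (2, 0, -2)
  hex 3: (2, 1, -3)
  hex 4: (1, 2, -3)
  hex 5: (0, 2, -2)
Sorted: 6 hexes.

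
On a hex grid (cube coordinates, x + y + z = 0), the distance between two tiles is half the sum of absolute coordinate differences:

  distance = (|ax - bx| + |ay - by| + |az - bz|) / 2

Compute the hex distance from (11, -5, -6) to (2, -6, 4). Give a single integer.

Answer: 10

Derivation:
|ax - bx| = |11 - 2| = 9
|ay - by| = |-5 - (-6)| = 1
|az - bz| = |-6 - 4| = 10
distance = (9 + 1 + 10) / 2 = 20 / 2 = 10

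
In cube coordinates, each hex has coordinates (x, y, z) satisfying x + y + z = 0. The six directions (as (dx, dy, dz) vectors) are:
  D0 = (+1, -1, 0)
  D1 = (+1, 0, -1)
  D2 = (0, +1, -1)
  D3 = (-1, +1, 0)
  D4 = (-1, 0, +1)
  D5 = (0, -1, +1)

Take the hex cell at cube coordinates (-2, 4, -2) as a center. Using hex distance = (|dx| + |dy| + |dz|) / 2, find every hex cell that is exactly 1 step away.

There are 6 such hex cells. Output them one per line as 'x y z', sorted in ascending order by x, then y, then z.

Walk ring at distance 1 from (-2, 4, -2):
Start at center + D4*1 = (-3, 4, -1)
  hex 0: (-3, 4, -1)
  hex 1: (-2, 3, -1)
  hex 2: (-1, 3, -2)
  hex 3: (-1, 4, -3)
  hex 4: (-2, 5, -3)
  hex 5: (-3, 5, -2)
Sorted: 6 hexes.

Answer: -3 4 -1
-3 5 -2
-2 3 -1
-2 5 -3
-1 3 -2
-1 4 -3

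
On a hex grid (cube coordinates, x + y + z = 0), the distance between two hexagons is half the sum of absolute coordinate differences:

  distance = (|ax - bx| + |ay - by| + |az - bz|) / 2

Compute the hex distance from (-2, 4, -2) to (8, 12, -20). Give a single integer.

Answer: 18

Derivation:
|ax - bx| = |-2 - 8| = 10
|ay - by| = |4 - 12| = 8
|az - bz| = |-2 - (-20)| = 18
distance = (10 + 8 + 18) / 2 = 36 / 2 = 18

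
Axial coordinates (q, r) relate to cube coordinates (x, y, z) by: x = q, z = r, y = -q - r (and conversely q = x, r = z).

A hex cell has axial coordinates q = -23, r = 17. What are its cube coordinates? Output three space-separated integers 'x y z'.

Answer: -23 6 17

Derivation:
x = q = -23
z = r = 17
y = -x - z = -(-23) - (17) = 6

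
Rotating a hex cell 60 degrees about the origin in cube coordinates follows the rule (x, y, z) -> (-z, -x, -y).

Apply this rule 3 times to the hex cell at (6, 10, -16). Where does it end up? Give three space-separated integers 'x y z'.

Start: (6, 10, -16)
Step 1: (6, 10, -16) -> (-(-16), -(6), -(10)) = (16, -6, -10)
Step 2: (16, -6, -10) -> (-(-10), -(16), -(-6)) = (10, -16, 6)
Step 3: (10, -16, 6) -> (-(6), -(10), -(-16)) = (-6, -10, 16)

Answer: -6 -10 16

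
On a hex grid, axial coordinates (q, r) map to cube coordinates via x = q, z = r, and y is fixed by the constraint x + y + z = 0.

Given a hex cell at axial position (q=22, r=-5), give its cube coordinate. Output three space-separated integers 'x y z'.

Answer: 22 -17 -5

Derivation:
x = q = 22
z = r = -5
y = -x - z = -(22) - (-5) = -17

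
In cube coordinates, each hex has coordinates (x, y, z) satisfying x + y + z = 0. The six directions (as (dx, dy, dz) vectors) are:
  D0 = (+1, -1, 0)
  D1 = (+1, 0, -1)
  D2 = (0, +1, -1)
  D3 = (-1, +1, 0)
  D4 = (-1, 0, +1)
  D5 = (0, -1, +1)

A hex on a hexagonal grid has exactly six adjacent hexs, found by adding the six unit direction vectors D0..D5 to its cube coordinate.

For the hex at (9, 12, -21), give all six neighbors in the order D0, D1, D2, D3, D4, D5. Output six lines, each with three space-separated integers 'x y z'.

Answer: 10 11 -21
10 12 -22
9 13 -22
8 13 -21
8 12 -20
9 11 -20

Derivation:
Center: (9, 12, -21). Add each direction:
  D0: (9, 12, -21) + (1, -1, 0) = (10, 11, -21)
  D1: (9, 12, -21) + (1, 0, -1) = (10, 12, -22)
  D2: (9, 12, -21) + (0, 1, -1) = (9, 13, -22)
  D3: (9, 12, -21) + (-1, 1, 0) = (8, 13, -21)
  D4: (9, 12, -21) + (-1, 0, 1) = (8, 12, -20)
  D5: (9, 12, -21) + (0, -1, 1) = (9, 11, -20)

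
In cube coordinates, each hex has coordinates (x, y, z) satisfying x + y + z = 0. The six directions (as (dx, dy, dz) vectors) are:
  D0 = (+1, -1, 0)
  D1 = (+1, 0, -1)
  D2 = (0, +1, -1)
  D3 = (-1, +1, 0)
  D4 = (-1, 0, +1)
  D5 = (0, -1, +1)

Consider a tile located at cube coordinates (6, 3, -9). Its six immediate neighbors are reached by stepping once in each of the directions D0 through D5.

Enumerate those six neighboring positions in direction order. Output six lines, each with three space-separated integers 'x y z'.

Answer: 7 2 -9
7 3 -10
6 4 -10
5 4 -9
5 3 -8
6 2 -8

Derivation:
Center: (6, 3, -9). Add each direction:
  D0: (6, 3, -9) + (1, -1, 0) = (7, 2, -9)
  D1: (6, 3, -9) + (1, 0, -1) = (7, 3, -10)
  D2: (6, 3, -9) + (0, 1, -1) = (6, 4, -10)
  D3: (6, 3, -9) + (-1, 1, 0) = (5, 4, -9)
  D4: (6, 3, -9) + (-1, 0, 1) = (5, 3, -8)
  D5: (6, 3, -9) + (0, -1, 1) = (6, 2, -8)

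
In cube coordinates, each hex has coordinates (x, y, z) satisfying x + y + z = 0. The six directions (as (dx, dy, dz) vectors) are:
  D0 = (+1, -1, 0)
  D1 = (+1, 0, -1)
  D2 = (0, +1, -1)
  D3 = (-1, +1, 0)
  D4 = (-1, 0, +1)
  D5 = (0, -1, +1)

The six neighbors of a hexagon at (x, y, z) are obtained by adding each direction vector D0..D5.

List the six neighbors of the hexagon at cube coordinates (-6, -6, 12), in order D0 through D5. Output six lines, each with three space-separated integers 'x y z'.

Center: (-6, -6, 12). Add each direction:
  D0: (-6, -6, 12) + (1, -1, 0) = (-5, -7, 12)
  D1: (-6, -6, 12) + (1, 0, -1) = (-5, -6, 11)
  D2: (-6, -6, 12) + (0, 1, -1) = (-6, -5, 11)
  D3: (-6, -6, 12) + (-1, 1, 0) = (-7, -5, 12)
  D4: (-6, -6, 12) + (-1, 0, 1) = (-7, -6, 13)
  D5: (-6, -6, 12) + (0, -1, 1) = (-6, -7, 13)

Answer: -5 -7 12
-5 -6 11
-6 -5 11
-7 -5 12
-7 -6 13
-6 -7 13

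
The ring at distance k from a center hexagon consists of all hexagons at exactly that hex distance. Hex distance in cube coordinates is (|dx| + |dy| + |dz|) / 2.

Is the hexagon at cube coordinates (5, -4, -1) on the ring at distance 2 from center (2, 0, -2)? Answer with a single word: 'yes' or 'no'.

Answer: no

Derivation:
|px - cx| = |5 - 2| = 3
|py - cy| = |-4 - 0| = 4
|pz - cz| = |-1 - (-2)| = 1
distance = (3+4+1)/2 = 8/2 = 4
radius = 2; distance != radius -> no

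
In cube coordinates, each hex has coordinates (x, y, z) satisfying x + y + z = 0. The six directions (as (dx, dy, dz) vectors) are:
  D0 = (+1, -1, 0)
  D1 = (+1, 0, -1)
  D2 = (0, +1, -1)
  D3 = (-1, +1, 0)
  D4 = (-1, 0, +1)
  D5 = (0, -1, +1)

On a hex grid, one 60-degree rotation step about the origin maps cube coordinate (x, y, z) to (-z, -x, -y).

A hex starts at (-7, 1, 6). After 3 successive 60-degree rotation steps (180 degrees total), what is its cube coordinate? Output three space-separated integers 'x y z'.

Start: (-7, 1, 6)
Step 1: (-7, 1, 6) -> (-(6), -(-7), -(1)) = (-6, 7, -1)
Step 2: (-6, 7, -1) -> (-(-1), -(-6), -(7)) = (1, 6, -7)
Step 3: (1, 6, -7) -> (-(-7), -(1), -(6)) = (7, -1, -6)

Answer: 7 -1 -6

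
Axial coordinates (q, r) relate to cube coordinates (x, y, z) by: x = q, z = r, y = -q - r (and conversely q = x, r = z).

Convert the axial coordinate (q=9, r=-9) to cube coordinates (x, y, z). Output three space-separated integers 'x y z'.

x = q = 9
z = r = -9
y = -x - z = -(9) - (-9) = 0

Answer: 9 0 -9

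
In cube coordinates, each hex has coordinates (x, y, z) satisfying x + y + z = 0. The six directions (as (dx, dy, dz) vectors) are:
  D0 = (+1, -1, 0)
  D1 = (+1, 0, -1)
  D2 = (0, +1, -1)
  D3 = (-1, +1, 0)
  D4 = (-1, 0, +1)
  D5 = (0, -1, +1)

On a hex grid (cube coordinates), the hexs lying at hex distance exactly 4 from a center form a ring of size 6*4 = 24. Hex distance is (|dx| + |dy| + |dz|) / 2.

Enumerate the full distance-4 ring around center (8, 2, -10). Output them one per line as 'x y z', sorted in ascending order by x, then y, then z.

Walk ring at distance 4 from (8, 2, -10):
Start at center + D4*4 = (4, 2, -6)
  hex 0: (4, 2, -6)
  hex 1: (5, 1, -6)
  hex 2: (6, 0, -6)
  hex 3: (7, -1, -6)
  hex 4: (8, -2, -6)
  hex 5: (9, -2, -7)
  hex 6: (10, -2, -8)
  hex 7: (11, -2, -9)
  hex 8: (12, -2, -10)
  hex 9: (12, -1, -11)
  hex 10: (12, 0, -12)
  hex 11: (12, 1, -13)
  hex 12: (12, 2, -14)
  hex 13: (11, 3, -14)
  hex 14: (10, 4, -14)
  hex 15: (9, 5, -14)
  hex 16: (8, 6, -14)
  hex 17: (7, 6, -13)
  hex 18: (6, 6, -12)
  hex 19: (5, 6, -11)
  hex 20: (4, 6, -10)
  hex 21: (4, 5, -9)
  hex 22: (4, 4, -8)
  hex 23: (4, 3, -7)
Sorted: 24 hexes.

Answer: 4 2 -6
4 3 -7
4 4 -8
4 5 -9
4 6 -10
5 1 -6
5 6 -11
6 0 -6
6 6 -12
7 -1 -6
7 6 -13
8 -2 -6
8 6 -14
9 -2 -7
9 5 -14
10 -2 -8
10 4 -14
11 -2 -9
11 3 -14
12 -2 -10
12 -1 -11
12 0 -12
12 1 -13
12 2 -14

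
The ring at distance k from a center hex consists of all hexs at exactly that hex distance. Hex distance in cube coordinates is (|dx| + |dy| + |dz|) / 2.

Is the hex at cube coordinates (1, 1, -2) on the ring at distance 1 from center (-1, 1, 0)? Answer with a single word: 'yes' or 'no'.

Answer: no

Derivation:
|px - cx| = |1 - (-1)| = 2
|py - cy| = |1 - 1| = 0
|pz - cz| = |-2 - 0| = 2
distance = (2+0+2)/2 = 4/2 = 2
radius = 1; distance != radius -> no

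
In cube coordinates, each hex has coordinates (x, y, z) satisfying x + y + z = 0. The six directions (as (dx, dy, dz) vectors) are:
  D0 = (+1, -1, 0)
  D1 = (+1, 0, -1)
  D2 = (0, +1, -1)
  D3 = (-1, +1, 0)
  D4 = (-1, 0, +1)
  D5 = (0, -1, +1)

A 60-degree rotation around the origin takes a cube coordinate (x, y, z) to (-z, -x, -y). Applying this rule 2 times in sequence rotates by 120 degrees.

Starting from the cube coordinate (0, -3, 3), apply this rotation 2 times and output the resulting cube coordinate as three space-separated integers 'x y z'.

Start: (0, -3, 3)
Step 1: (0, -3, 3) -> (-(3), -(0), -(-3)) = (-3, 0, 3)
Step 2: (-3, 0, 3) -> (-(3), -(-3), -(0)) = (-3, 3, 0)

Answer: -3 3 0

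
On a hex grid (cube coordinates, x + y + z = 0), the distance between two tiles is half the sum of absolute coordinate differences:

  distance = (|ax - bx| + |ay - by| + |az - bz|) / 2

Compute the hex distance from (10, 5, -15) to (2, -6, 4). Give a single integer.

|ax - bx| = |10 - 2| = 8
|ay - by| = |5 - (-6)| = 11
|az - bz| = |-15 - 4| = 19
distance = (8 + 11 + 19) / 2 = 38 / 2 = 19

Answer: 19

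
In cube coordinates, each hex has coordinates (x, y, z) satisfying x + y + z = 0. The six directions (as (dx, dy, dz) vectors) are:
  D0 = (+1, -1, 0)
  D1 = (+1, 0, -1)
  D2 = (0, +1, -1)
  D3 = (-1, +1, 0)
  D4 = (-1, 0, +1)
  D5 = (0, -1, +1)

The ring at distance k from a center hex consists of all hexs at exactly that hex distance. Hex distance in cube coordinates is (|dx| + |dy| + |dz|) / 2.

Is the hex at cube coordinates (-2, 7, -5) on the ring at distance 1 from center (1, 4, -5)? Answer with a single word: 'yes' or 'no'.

Answer: no

Derivation:
|px - cx| = |-2 - 1| = 3
|py - cy| = |7 - 4| = 3
|pz - cz| = |-5 - (-5)| = 0
distance = (3+3+0)/2 = 6/2 = 3
radius = 1; distance != radius -> no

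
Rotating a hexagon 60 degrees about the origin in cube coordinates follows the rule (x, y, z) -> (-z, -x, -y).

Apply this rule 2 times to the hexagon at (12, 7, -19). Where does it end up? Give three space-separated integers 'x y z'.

Start: (12, 7, -19)
Step 1: (12, 7, -19) -> (-(-19), -(12), -(7)) = (19, -12, -7)
Step 2: (19, -12, -7) -> (-(-7), -(19), -(-12)) = (7, -19, 12)

Answer: 7 -19 12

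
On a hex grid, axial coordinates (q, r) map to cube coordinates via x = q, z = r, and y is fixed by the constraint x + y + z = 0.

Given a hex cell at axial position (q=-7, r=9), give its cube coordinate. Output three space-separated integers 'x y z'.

x = q = -7
z = r = 9
y = -x - z = -(-7) - (9) = -2

Answer: -7 -2 9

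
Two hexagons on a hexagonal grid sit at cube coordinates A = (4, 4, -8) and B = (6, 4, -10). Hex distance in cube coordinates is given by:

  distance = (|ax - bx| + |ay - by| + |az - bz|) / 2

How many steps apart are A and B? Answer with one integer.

|ax - bx| = |4 - 6| = 2
|ay - by| = |4 - 4| = 0
|az - bz| = |-8 - (-10)| = 2
distance = (2 + 0 + 2) / 2 = 4 / 2 = 2

Answer: 2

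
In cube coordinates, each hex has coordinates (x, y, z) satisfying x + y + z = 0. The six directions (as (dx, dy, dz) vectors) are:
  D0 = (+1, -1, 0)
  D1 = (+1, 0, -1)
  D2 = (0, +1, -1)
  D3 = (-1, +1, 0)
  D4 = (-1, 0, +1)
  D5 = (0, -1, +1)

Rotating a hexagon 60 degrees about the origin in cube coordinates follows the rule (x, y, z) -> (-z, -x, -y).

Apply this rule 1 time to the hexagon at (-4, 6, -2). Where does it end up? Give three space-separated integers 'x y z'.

Answer: 2 4 -6

Derivation:
Start: (-4, 6, -2)
Step 1: (-4, 6, -2) -> (-(-2), -(-4), -(6)) = (2, 4, -6)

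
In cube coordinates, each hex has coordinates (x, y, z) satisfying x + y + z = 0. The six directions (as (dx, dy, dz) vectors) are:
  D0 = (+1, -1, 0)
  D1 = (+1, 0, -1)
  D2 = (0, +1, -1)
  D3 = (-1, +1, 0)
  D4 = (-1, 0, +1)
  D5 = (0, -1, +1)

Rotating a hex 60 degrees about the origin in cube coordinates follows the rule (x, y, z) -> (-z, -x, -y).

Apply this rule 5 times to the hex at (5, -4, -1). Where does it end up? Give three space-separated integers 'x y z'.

Start: (5, -4, -1)
Step 1: (5, -4, -1) -> (-(-1), -(5), -(-4)) = (1, -5, 4)
Step 2: (1, -5, 4) -> (-(4), -(1), -(-5)) = (-4, -1, 5)
Step 3: (-4, -1, 5) -> (-(5), -(-4), -(-1)) = (-5, 4, 1)
Step 4: (-5, 4, 1) -> (-(1), -(-5), -(4)) = (-1, 5, -4)
Step 5: (-1, 5, -4) -> (-(-4), -(-1), -(5)) = (4, 1, -5)

Answer: 4 1 -5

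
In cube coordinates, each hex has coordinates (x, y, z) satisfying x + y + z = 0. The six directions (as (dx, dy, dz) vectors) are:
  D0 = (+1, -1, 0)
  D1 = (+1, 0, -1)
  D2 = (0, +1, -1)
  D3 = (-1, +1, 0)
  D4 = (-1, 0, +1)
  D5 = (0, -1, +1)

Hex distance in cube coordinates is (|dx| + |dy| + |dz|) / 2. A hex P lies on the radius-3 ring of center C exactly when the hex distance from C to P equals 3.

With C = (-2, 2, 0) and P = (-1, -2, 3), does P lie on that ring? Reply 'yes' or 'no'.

|px - cx| = |-1 - (-2)| = 1
|py - cy| = |-2 - 2| = 4
|pz - cz| = |3 - 0| = 3
distance = (1+4+3)/2 = 8/2 = 4
radius = 3; distance != radius -> no

Answer: no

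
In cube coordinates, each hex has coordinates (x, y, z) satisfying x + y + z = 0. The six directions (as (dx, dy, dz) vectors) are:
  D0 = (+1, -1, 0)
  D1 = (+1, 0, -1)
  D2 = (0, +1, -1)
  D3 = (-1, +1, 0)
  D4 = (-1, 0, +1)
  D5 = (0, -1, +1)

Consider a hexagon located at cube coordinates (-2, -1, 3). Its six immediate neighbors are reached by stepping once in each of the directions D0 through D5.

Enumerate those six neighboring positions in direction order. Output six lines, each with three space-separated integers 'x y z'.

Center: (-2, -1, 3). Add each direction:
  D0: (-2, -1, 3) + (1, -1, 0) = (-1, -2, 3)
  D1: (-2, -1, 3) + (1, 0, -1) = (-1, -1, 2)
  D2: (-2, -1, 3) + (0, 1, -1) = (-2, 0, 2)
  D3: (-2, -1, 3) + (-1, 1, 0) = (-3, 0, 3)
  D4: (-2, -1, 3) + (-1, 0, 1) = (-3, -1, 4)
  D5: (-2, -1, 3) + (0, -1, 1) = (-2, -2, 4)

Answer: -1 -2 3
-1 -1 2
-2 0 2
-3 0 3
-3 -1 4
-2 -2 4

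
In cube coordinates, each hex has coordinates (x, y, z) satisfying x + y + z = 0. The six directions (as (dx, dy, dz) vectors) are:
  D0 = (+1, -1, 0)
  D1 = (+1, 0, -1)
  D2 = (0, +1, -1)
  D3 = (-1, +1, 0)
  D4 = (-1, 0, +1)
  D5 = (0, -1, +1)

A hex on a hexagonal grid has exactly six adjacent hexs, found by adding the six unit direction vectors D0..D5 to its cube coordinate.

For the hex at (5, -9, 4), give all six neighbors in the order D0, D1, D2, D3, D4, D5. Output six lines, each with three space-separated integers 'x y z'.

Center: (5, -9, 4). Add each direction:
  D0: (5, -9, 4) + (1, -1, 0) = (6, -10, 4)
  D1: (5, -9, 4) + (1, 0, -1) = (6, -9, 3)
  D2: (5, -9, 4) + (0, 1, -1) = (5, -8, 3)
  D3: (5, -9, 4) + (-1, 1, 0) = (4, -8, 4)
  D4: (5, -9, 4) + (-1, 0, 1) = (4, -9, 5)
  D5: (5, -9, 4) + (0, -1, 1) = (5, -10, 5)

Answer: 6 -10 4
6 -9 3
5 -8 3
4 -8 4
4 -9 5
5 -10 5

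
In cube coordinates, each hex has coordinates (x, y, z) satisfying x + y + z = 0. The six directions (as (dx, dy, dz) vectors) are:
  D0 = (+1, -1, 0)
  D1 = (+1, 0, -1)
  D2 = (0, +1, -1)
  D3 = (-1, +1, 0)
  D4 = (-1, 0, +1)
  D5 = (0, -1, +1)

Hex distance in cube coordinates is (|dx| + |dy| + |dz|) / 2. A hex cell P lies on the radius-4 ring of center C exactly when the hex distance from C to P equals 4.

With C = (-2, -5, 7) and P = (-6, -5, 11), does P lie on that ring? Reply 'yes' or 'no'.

Answer: yes

Derivation:
|px - cx| = |-6 - (-2)| = 4
|py - cy| = |-5 - (-5)| = 0
|pz - cz| = |11 - 7| = 4
distance = (4+0+4)/2 = 8/2 = 4
radius = 4; distance == radius -> yes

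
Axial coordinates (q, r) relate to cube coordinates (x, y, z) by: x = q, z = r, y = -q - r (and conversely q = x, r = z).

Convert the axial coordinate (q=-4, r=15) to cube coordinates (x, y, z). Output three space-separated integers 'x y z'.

Answer: -4 -11 15

Derivation:
x = q = -4
z = r = 15
y = -x - z = -(-4) - (15) = -11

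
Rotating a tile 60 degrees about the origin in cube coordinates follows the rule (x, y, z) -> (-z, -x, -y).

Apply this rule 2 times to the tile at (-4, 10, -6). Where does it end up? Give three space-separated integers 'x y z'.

Start: (-4, 10, -6)
Step 1: (-4, 10, -6) -> (-(-6), -(-4), -(10)) = (6, 4, -10)
Step 2: (6, 4, -10) -> (-(-10), -(6), -(4)) = (10, -6, -4)

Answer: 10 -6 -4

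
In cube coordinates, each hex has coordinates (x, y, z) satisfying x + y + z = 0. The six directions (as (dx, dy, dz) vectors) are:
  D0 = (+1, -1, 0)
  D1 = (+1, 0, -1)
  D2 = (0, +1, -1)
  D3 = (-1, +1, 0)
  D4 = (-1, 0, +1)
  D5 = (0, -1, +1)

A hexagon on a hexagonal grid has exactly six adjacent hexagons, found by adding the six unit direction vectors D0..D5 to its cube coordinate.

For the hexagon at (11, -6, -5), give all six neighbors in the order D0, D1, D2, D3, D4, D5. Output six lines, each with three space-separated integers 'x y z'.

Answer: 12 -7 -5
12 -6 -6
11 -5 -6
10 -5 -5
10 -6 -4
11 -7 -4

Derivation:
Center: (11, -6, -5). Add each direction:
  D0: (11, -6, -5) + (1, -1, 0) = (12, -7, -5)
  D1: (11, -6, -5) + (1, 0, -1) = (12, -6, -6)
  D2: (11, -6, -5) + (0, 1, -1) = (11, -5, -6)
  D3: (11, -6, -5) + (-1, 1, 0) = (10, -5, -5)
  D4: (11, -6, -5) + (-1, 0, 1) = (10, -6, -4)
  D5: (11, -6, -5) + (0, -1, 1) = (11, -7, -4)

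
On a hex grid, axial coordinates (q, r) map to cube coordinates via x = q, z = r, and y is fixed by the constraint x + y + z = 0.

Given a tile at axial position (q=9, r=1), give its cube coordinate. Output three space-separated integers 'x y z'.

Answer: 9 -10 1

Derivation:
x = q = 9
z = r = 1
y = -x - z = -(9) - (1) = -10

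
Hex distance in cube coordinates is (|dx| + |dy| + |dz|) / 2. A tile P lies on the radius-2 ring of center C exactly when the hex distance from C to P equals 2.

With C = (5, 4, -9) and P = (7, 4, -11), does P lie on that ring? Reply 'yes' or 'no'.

|px - cx| = |7 - 5| = 2
|py - cy| = |4 - 4| = 0
|pz - cz| = |-11 - (-9)| = 2
distance = (2+0+2)/2 = 4/2 = 2
radius = 2; distance == radius -> yes

Answer: yes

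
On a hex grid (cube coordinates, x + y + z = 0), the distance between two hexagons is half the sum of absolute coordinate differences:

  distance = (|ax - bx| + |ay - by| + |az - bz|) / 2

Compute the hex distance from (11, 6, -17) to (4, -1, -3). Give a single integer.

|ax - bx| = |11 - 4| = 7
|ay - by| = |6 - (-1)| = 7
|az - bz| = |-17 - (-3)| = 14
distance = (7 + 7 + 14) / 2 = 28 / 2 = 14

Answer: 14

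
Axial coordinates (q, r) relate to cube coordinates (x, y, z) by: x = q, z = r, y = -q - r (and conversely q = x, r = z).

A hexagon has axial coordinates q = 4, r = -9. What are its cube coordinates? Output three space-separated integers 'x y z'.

Answer: 4 5 -9

Derivation:
x = q = 4
z = r = -9
y = -x - z = -(4) - (-9) = 5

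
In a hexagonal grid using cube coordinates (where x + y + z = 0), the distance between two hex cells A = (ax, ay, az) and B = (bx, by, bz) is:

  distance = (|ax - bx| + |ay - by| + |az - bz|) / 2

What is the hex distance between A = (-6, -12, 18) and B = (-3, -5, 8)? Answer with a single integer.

Answer: 10

Derivation:
|ax - bx| = |-6 - (-3)| = 3
|ay - by| = |-12 - (-5)| = 7
|az - bz| = |18 - 8| = 10
distance = (3 + 7 + 10) / 2 = 20 / 2 = 10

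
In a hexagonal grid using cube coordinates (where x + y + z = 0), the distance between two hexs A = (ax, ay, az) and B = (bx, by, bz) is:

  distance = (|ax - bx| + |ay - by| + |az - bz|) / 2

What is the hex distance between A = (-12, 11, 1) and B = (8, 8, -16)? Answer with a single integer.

|ax - bx| = |-12 - 8| = 20
|ay - by| = |11 - 8| = 3
|az - bz| = |1 - (-16)| = 17
distance = (20 + 3 + 17) / 2 = 40 / 2 = 20

Answer: 20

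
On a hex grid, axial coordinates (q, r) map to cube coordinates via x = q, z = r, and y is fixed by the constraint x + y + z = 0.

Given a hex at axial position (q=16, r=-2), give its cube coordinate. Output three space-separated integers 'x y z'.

x = q = 16
z = r = -2
y = -x - z = -(16) - (-2) = -14

Answer: 16 -14 -2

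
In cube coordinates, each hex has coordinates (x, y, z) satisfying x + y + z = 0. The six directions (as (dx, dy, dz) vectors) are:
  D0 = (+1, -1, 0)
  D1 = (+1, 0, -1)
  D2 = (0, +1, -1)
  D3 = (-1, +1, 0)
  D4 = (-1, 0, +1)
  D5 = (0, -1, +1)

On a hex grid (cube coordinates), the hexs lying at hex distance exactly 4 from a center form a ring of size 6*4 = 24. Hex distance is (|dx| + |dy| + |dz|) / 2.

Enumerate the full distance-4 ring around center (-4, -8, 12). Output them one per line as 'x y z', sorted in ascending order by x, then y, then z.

Walk ring at distance 4 from (-4, -8, 12):
Start at center + D4*4 = (-8, -8, 16)
  hex 0: (-8, -8, 16)
  hex 1: (-7, -9, 16)
  hex 2: (-6, -10, 16)
  hex 3: (-5, -11, 16)
  hex 4: (-4, -12, 16)
  hex 5: (-3, -12, 15)
  hex 6: (-2, -12, 14)
  hex 7: (-1, -12, 13)
  hex 8: (0, -12, 12)
  hex 9: (0, -11, 11)
  hex 10: (0, -10, 10)
  hex 11: (0, -9, 9)
  hex 12: (0, -8, 8)
  hex 13: (-1, -7, 8)
  hex 14: (-2, -6, 8)
  hex 15: (-3, -5, 8)
  hex 16: (-4, -4, 8)
  hex 17: (-5, -4, 9)
  hex 18: (-6, -4, 10)
  hex 19: (-7, -4, 11)
  hex 20: (-8, -4, 12)
  hex 21: (-8, -5, 13)
  hex 22: (-8, -6, 14)
  hex 23: (-8, -7, 15)
Sorted: 24 hexes.

Answer: -8 -8 16
-8 -7 15
-8 -6 14
-8 -5 13
-8 -4 12
-7 -9 16
-7 -4 11
-6 -10 16
-6 -4 10
-5 -11 16
-5 -4 9
-4 -12 16
-4 -4 8
-3 -12 15
-3 -5 8
-2 -12 14
-2 -6 8
-1 -12 13
-1 -7 8
0 -12 12
0 -11 11
0 -10 10
0 -9 9
0 -8 8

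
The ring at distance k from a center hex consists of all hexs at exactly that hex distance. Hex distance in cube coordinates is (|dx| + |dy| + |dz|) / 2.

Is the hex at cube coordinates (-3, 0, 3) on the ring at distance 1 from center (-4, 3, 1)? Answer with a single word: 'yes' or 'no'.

|px - cx| = |-3 - (-4)| = 1
|py - cy| = |0 - 3| = 3
|pz - cz| = |3 - 1| = 2
distance = (1+3+2)/2 = 6/2 = 3
radius = 1; distance != radius -> no

Answer: no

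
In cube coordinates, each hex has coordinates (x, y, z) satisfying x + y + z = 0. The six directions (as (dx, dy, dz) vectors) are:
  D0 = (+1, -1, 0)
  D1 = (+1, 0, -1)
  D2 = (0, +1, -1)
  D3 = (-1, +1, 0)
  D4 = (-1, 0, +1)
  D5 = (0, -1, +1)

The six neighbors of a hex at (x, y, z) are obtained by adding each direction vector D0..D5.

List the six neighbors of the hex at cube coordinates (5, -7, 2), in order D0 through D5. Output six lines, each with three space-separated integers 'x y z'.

Answer: 6 -8 2
6 -7 1
5 -6 1
4 -6 2
4 -7 3
5 -8 3

Derivation:
Center: (5, -7, 2). Add each direction:
  D0: (5, -7, 2) + (1, -1, 0) = (6, -8, 2)
  D1: (5, -7, 2) + (1, 0, -1) = (6, -7, 1)
  D2: (5, -7, 2) + (0, 1, -1) = (5, -6, 1)
  D3: (5, -7, 2) + (-1, 1, 0) = (4, -6, 2)
  D4: (5, -7, 2) + (-1, 0, 1) = (4, -7, 3)
  D5: (5, -7, 2) + (0, -1, 1) = (5, -8, 3)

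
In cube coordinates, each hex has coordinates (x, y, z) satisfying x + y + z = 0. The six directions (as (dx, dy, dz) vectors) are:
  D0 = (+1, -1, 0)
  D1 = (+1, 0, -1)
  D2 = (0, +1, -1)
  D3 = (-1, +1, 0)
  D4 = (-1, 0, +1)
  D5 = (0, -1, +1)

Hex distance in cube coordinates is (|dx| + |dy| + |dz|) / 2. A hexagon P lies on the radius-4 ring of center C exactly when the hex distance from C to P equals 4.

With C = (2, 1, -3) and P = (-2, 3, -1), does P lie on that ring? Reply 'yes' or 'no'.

Answer: yes

Derivation:
|px - cx| = |-2 - 2| = 4
|py - cy| = |3 - 1| = 2
|pz - cz| = |-1 - (-3)| = 2
distance = (4+2+2)/2 = 8/2 = 4
radius = 4; distance == radius -> yes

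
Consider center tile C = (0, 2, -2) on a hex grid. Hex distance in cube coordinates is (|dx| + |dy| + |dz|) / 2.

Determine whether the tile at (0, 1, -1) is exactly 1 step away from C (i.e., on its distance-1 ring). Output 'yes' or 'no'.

Answer: yes

Derivation:
|px - cx| = |0 - 0| = 0
|py - cy| = |1 - 2| = 1
|pz - cz| = |-1 - (-2)| = 1
distance = (0+1+1)/2 = 2/2 = 1
radius = 1; distance == radius -> yes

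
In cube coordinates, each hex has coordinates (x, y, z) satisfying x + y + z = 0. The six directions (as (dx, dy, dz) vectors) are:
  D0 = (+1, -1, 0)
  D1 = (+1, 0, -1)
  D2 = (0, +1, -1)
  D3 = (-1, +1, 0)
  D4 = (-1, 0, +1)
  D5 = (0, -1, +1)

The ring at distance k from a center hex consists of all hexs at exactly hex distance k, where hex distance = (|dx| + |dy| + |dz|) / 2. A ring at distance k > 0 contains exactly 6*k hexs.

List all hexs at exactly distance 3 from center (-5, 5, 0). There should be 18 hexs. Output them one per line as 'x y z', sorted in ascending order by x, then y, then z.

Walk ring at distance 3 from (-5, 5, 0):
Start at center + D4*3 = (-8, 5, 3)
  hex 0: (-8, 5, 3)
  hex 1: (-7, 4, 3)
  hex 2: (-6, 3, 3)
  hex 3: (-5, 2, 3)
  hex 4: (-4, 2, 2)
  hex 5: (-3, 2, 1)
  hex 6: (-2, 2, 0)
  hex 7: (-2, 3, -1)
  hex 8: (-2, 4, -2)
  hex 9: (-2, 5, -3)
  hex 10: (-3, 6, -3)
  hex 11: (-4, 7, -3)
  hex 12: (-5, 8, -3)
  hex 13: (-6, 8, -2)
  hex 14: (-7, 8, -1)
  hex 15: (-8, 8, 0)
  hex 16: (-8, 7, 1)
  hex 17: (-8, 6, 2)
Sorted: 18 hexes.

Answer: -8 5 3
-8 6 2
-8 7 1
-8 8 0
-7 4 3
-7 8 -1
-6 3 3
-6 8 -2
-5 2 3
-5 8 -3
-4 2 2
-4 7 -3
-3 2 1
-3 6 -3
-2 2 0
-2 3 -1
-2 4 -2
-2 5 -3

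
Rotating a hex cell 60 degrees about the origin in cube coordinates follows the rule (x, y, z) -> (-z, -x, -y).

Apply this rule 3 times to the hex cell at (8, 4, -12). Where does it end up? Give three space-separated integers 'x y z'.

Start: (8, 4, -12)
Step 1: (8, 4, -12) -> (-(-12), -(8), -(4)) = (12, -8, -4)
Step 2: (12, -8, -4) -> (-(-4), -(12), -(-8)) = (4, -12, 8)
Step 3: (4, -12, 8) -> (-(8), -(4), -(-12)) = (-8, -4, 12)

Answer: -8 -4 12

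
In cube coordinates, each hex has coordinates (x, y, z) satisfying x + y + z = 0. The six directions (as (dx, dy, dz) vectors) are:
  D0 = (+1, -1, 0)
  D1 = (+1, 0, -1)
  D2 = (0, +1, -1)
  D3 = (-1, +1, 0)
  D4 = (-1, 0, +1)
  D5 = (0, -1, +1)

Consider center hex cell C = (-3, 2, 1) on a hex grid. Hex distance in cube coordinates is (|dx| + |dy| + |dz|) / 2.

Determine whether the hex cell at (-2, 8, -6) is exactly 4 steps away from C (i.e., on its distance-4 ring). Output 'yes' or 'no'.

|px - cx| = |-2 - (-3)| = 1
|py - cy| = |8 - 2| = 6
|pz - cz| = |-6 - 1| = 7
distance = (1+6+7)/2 = 14/2 = 7
radius = 4; distance != radius -> no

Answer: no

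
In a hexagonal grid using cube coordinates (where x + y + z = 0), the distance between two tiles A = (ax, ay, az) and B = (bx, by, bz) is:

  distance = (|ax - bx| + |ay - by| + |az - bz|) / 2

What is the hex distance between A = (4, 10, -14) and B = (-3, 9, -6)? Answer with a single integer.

Answer: 8

Derivation:
|ax - bx| = |4 - (-3)| = 7
|ay - by| = |10 - 9| = 1
|az - bz| = |-14 - (-6)| = 8
distance = (7 + 1 + 8) / 2 = 16 / 2 = 8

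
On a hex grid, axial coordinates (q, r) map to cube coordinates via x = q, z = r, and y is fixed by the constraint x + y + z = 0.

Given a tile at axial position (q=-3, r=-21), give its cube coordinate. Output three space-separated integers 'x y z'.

Answer: -3 24 -21

Derivation:
x = q = -3
z = r = -21
y = -x - z = -(-3) - (-21) = 24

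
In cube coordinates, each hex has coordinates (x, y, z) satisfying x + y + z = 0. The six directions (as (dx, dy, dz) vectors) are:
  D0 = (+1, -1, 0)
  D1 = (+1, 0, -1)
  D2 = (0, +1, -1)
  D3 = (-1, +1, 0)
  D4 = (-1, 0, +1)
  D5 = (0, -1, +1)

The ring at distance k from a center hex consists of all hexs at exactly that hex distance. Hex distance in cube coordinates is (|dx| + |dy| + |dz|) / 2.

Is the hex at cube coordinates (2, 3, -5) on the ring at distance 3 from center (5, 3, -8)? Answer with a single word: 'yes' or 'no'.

Answer: yes

Derivation:
|px - cx| = |2 - 5| = 3
|py - cy| = |3 - 3| = 0
|pz - cz| = |-5 - (-8)| = 3
distance = (3+0+3)/2 = 6/2 = 3
radius = 3; distance == radius -> yes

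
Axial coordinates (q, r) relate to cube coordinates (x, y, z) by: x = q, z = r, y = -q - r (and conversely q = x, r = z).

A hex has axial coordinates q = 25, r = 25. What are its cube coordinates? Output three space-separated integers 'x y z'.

Answer: 25 -50 25

Derivation:
x = q = 25
z = r = 25
y = -x - z = -(25) - (25) = -50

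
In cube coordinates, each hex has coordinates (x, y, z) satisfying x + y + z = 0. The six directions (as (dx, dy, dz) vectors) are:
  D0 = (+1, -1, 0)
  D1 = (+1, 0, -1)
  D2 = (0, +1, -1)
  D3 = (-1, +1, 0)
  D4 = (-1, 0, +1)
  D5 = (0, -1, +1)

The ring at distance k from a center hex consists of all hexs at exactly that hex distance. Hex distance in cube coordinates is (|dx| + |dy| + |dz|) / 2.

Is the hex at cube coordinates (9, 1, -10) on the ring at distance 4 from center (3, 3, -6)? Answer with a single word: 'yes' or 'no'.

Answer: no

Derivation:
|px - cx| = |9 - 3| = 6
|py - cy| = |1 - 3| = 2
|pz - cz| = |-10 - (-6)| = 4
distance = (6+2+4)/2 = 12/2 = 6
radius = 4; distance != radius -> no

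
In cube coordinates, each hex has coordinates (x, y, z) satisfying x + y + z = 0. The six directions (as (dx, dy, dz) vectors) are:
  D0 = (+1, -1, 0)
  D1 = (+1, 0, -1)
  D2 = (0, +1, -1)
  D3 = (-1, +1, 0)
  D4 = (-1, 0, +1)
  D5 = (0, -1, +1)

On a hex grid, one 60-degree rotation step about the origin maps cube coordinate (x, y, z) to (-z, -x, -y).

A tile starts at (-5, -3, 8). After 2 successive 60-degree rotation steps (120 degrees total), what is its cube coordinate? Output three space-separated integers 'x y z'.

Answer: -3 8 -5

Derivation:
Start: (-5, -3, 8)
Step 1: (-5, -3, 8) -> (-(8), -(-5), -(-3)) = (-8, 5, 3)
Step 2: (-8, 5, 3) -> (-(3), -(-8), -(5)) = (-3, 8, -5)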